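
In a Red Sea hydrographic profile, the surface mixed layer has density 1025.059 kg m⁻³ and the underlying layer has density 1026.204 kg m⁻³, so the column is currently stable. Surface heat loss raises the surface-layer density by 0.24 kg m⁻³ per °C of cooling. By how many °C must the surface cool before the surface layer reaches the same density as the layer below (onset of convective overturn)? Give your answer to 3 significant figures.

Density deficit of the surface layer: 1026.204 − 1025.059 = 1.145 kg m⁻³.
Required change = 1.145 / 0.24 = 4.77 °C.

4.77 °C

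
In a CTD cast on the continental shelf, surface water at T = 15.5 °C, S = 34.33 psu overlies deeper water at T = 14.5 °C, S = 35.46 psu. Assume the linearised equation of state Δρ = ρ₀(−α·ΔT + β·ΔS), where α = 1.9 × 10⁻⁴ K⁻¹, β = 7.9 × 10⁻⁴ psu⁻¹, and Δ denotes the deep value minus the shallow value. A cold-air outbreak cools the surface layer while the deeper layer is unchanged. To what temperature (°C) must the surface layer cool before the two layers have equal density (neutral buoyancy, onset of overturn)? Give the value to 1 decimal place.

9.8 °C

Neutral buoyancy requires Δρ = 0, i.e. −α(T_deep − T_surf′) + β(S_deep − S_surf) = 0.
T_surf′ = T_deep − (β/α)·ΔS = 14.5 − (7.9 × 10⁻⁴/1.9 × 10⁻⁴)·(+1.13) = 9.802 °C.
Cooling required: 15.5 − (9.802) = 5.698 °C.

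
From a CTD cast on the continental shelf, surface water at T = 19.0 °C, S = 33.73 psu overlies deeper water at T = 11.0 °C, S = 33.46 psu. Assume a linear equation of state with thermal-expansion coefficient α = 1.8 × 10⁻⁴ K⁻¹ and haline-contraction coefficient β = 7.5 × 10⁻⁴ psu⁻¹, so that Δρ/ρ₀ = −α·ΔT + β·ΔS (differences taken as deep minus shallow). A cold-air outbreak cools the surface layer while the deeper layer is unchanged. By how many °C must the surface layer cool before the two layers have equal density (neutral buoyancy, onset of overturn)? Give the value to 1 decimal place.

Neutral buoyancy requires Δρ = 0, i.e. −α(T_deep − T_surf′) + β(S_deep − S_surf) = 0.
T_surf′ = T_deep − (β/α)·ΔS = 11.0 − (7.5 × 10⁻⁴/1.8 × 10⁻⁴)·(-0.27) = 12.125 °C.
Cooling required: 19.0 − (12.125) = 6.875 °C.

6.9 °C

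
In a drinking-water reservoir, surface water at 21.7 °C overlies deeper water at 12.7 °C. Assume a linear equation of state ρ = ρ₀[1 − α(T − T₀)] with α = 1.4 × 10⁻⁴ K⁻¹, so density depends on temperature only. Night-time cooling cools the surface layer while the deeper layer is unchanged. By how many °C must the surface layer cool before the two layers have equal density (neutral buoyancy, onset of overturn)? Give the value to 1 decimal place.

With temperature the only control, equal density requires T_surf′ = T_deep.
T_surf′ = 12.7 °C.
Cooling required: 21.7 − 12.7 = 9.0 °C.

9.0 °C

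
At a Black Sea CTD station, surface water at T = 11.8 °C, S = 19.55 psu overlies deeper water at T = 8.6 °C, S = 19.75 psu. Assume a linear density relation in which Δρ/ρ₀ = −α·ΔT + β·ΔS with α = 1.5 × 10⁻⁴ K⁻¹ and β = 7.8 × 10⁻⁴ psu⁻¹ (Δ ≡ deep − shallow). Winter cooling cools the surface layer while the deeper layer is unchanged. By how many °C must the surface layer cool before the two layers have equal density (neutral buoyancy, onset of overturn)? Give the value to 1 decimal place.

4.2 °C

Neutral buoyancy requires Δρ = 0, i.e. −α(T_deep − T_surf′) + β(S_deep − S_surf) = 0.
T_surf′ = T_deep − (β/α)·ΔS = 8.6 − (7.8 × 10⁻⁴/1.5 × 10⁻⁴)·(+0.20) = 7.560 °C.
Cooling required: 11.8 − (7.560) = 4.240 °C.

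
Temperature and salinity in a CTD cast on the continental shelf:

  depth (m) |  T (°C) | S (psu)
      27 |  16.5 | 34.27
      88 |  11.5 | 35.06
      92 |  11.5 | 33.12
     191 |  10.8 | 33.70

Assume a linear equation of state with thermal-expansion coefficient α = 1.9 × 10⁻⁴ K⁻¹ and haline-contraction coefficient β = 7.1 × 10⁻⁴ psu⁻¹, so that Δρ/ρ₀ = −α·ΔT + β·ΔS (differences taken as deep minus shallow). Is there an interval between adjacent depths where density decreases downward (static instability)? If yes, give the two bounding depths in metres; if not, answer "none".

88–92 m

Evaluate Δρ/ρ₀ = −αΔT + βΔS across each adjacent pair:
  27–88 m: −αΔT+βΔS = −(1.9 × 10⁻⁴)(-5.0)+(7.1 × 10⁻⁴)(+0.79) = 1.5 × 10⁻³ → stable
  88–92 m: −αΔT+βΔS = −(1.9 × 10⁻⁴)(+0.0)+(7.1 × 10⁻⁴)(-1.94) = -1.4 × 10⁻³ → UNSTABLE
  92–191 m: −αΔT+βΔS = −(1.9 × 10⁻⁴)(-0.7)+(7.1 × 10⁻⁴)(+0.58) = 5.4 × 10⁻⁴ → stable
The 88–92 m interval has Δρ < 0: lighter water underlies denser water.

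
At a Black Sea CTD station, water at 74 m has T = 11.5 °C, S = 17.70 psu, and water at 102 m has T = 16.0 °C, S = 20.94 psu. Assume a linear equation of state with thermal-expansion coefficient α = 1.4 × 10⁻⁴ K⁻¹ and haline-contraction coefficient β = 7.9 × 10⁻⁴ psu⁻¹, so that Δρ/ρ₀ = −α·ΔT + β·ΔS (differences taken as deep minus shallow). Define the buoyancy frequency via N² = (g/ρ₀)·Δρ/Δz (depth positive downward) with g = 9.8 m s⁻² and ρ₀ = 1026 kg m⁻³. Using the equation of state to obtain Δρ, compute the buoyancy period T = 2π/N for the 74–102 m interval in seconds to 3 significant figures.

242 s

ΔT = +4.5 K, ΔS = +3.24 psu (deep − shallow).
Δρ/ρ₀ = −αΔT + βΔS = -6.30 × 10⁻⁴ + 2.5596 × 10⁻³ = 1.9296 × 10⁻³, so Δρ ≈ 1.980 kg m⁻³.
N² = (g/ρ₀)·Δρ/Δz = g·(Δρ/ρ₀)/Δz = 9.8 × 1.9296 × 10⁻³ / 28 = 6.7536 × 10⁻⁴ s⁻².
N = √(6.7536 × 10⁻⁴) = 0.025988 rad s⁻¹ → T = 2π/N = 241.77 s ≈ 242 s.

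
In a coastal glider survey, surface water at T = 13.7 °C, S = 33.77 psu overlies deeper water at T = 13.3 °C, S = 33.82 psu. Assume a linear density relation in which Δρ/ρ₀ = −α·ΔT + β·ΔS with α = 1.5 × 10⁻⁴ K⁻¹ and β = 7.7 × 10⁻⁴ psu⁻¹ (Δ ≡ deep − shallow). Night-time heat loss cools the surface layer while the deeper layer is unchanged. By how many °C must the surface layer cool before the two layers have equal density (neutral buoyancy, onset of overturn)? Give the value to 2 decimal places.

Neutral buoyancy requires Δρ = 0, i.e. −α(T_deep − T_surf′) + β(S_deep − S_surf) = 0.
T_surf′ = T_deep − (β/α)·ΔS = 13.3 − (7.7 × 10⁻⁴/1.5 × 10⁻⁴)·(+0.05) = 13.0433 °C.
Cooling required: 13.7 − (13.0433) = 0.6567 °C.

0.66 °C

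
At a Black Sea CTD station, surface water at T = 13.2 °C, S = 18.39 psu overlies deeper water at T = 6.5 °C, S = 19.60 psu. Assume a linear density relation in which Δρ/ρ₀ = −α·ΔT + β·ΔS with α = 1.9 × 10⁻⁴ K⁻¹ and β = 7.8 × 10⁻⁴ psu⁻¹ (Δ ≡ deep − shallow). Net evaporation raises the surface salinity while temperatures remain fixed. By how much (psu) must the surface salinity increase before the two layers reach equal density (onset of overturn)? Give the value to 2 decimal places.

2.84 psu

Neutral buoyancy requires −α(T_deep − T_surf) + β(S_deep − S_surf′) = 0.
S_surf′ = S_deep − (α/β)·ΔT = 19.60 − (1.9 × 10⁻⁴/7.8 × 10⁻⁴)·(-6.7) = 21.2321 psu.
Increase required: 21.2321 − 18.39 = 2.8421 psu.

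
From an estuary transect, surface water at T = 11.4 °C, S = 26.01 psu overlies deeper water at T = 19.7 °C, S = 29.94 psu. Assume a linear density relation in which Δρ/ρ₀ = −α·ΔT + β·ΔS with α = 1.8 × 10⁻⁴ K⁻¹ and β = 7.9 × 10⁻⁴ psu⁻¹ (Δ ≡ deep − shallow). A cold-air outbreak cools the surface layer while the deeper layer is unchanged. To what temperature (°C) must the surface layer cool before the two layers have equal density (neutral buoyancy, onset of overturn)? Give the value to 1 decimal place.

2.5 °C

Neutral buoyancy requires Δρ = 0, i.e. −α(T_deep − T_surf′) + β(S_deep − S_surf) = 0.
T_surf′ = T_deep − (β/α)·ΔS = 19.7 − (7.9 × 10⁻⁴/1.8 × 10⁻⁴)·(+3.93) = 2.452 °C.
Cooling required: 11.4 − (2.452) = 8.948 °C.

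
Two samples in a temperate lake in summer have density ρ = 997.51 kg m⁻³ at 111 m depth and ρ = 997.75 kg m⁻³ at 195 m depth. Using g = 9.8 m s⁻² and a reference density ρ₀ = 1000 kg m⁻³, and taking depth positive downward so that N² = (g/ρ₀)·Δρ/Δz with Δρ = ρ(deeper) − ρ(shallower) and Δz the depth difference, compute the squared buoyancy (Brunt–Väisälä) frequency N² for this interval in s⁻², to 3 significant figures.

Δρ = 997.75 − 997.51 = 0.24 kg m⁻³ over Δz = 195 − 111 = 84 m.
N² = (9.8/1000) × (0.24/84) = 2.8000 × 10⁻⁵ s⁻² ≈ 2.80 × 10⁻⁵ s⁻².

2.80 × 10⁻⁵ s⁻²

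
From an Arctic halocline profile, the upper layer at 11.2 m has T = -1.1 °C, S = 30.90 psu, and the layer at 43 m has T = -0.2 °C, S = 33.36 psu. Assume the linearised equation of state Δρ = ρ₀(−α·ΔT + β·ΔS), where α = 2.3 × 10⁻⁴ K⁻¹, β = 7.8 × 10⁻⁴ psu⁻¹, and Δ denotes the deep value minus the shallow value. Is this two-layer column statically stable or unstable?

stable

ΔT = -0.2 − -1.1 = +0.9 K and ΔS = 33.36 − 30.90 = +2.46 psu (deep − shallow).
−αΔT = -2.07 × 10⁻⁴; βΔS = 1.9188 × 10⁻³; sum Δρ/ρ₀ = 1.7118 × 10⁻³.
Δρ/ρ₀ > 0, so Δρ > 0: deeper water is denser → statically stable.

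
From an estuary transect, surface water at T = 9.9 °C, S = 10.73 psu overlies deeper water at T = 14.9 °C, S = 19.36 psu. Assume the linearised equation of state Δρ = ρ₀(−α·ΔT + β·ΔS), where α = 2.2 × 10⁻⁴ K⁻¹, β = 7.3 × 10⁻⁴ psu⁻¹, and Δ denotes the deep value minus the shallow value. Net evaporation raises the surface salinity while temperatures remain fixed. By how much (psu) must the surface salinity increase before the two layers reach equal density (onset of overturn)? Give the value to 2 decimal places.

7.12 psu

Neutral buoyancy requires −α(T_deep − T_surf) + β(S_deep − S_surf′) = 0.
S_surf′ = S_deep − (α/β)·ΔT = 19.36 − (2.2 × 10⁻⁴/7.3 × 10⁻⁴)·(+5.0) = 17.8532 psu.
Increase required: 17.8532 − 10.73 = 7.1232 psu.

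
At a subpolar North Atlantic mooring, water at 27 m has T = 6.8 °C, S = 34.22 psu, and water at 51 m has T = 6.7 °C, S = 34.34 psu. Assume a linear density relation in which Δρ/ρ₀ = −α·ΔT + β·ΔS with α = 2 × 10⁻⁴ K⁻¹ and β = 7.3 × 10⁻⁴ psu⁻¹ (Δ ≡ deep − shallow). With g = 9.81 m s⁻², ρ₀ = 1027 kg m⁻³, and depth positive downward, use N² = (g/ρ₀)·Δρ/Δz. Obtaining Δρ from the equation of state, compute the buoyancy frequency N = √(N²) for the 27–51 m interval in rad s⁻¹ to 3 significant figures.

6.63 × 10⁻³ rad s⁻¹

ΔT = -0.1 K, ΔS = +0.12 psu (deep − shallow).
Δρ/ρ₀ = −αΔT + βΔS = 2.00 × 10⁻⁵ + 8.76 × 10⁻⁵ = 1.076 × 10⁻⁴, so Δρ ≈ 0.1105 kg m⁻³.
N² = (g/ρ₀)·Δρ/Δz = g·(Δρ/ρ₀)/Δz = 9.81 × 1.076 × 10⁻⁴ / 24 = 4.3981 × 10⁻⁵ s⁻².
N = √(4.3981 × 10⁻⁵) = 6.6318 × 10⁻³ rad s⁻¹ ≈ 6.63 × 10⁻³ rad s⁻¹.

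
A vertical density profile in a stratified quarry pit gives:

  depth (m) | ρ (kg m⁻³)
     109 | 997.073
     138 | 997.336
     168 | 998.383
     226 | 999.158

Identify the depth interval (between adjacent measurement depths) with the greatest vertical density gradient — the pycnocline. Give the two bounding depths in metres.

Compute the density gradient over each adjacent pair:
  109–138 m: Δρ/Δz = 0.263/29 = 9.1 × 10⁻³ kg m⁻⁴
  138–168 m: Δρ/Δz = 1.047/30 = 0.035 kg m⁻⁴
  168–226 m: Δρ/Δz = 0.775/58 = 0.013 kg m⁻⁴
The largest gradient is in the 138–168 m interval — the pycnocline.

138–168 m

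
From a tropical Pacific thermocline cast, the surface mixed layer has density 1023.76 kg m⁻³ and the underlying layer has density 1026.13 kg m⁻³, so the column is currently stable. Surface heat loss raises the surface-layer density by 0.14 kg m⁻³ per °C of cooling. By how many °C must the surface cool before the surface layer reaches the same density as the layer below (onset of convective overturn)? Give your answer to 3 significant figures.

Density deficit of the surface layer: 1026.13 − 1023.76 = 2.37 kg m⁻³.
Required change = 2.37 / 0.14 = 16.9 °C.

16.9 °C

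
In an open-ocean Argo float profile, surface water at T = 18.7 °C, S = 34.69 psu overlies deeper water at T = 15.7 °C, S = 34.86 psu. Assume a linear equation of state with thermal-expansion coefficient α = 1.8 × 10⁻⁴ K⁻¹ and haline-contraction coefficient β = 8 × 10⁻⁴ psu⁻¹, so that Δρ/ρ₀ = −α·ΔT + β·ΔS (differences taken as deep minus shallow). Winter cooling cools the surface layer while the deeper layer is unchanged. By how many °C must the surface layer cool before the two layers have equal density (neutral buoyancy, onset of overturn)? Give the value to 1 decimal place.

Neutral buoyancy requires Δρ = 0, i.e. −α(T_deep − T_surf′) + β(S_deep − S_surf) = 0.
T_surf′ = T_deep − (β/α)·ΔS = 15.7 − (8 × 10⁻⁴/1.8 × 10⁻⁴)·(+0.17) = 14.944 °C.
Cooling required: 18.7 − (14.944) = 3.756 °C.

3.8 °C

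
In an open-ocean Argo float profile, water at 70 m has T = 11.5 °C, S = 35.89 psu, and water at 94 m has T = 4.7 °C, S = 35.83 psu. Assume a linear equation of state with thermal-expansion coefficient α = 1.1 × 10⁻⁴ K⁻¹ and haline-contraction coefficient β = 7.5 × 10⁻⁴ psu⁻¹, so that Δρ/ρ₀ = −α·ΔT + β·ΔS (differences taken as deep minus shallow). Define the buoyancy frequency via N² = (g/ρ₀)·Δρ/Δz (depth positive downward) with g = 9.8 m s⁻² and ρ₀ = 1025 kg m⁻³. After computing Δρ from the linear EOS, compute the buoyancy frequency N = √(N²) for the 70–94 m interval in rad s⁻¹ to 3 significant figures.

0.0169 rad s⁻¹

ΔT = -6.8 K, ΔS = -0.06 psu (deep − shallow).
Δρ/ρ₀ = −αΔT + βΔS = 7.48 × 10⁻⁴ − 4.50 × 10⁻⁵ = 7.03 × 10⁻⁴, so Δρ ≈ 0.7206 kg m⁻³.
N² = (g/ρ₀)·Δρ/Δz = g·(Δρ/ρ₀)/Δz = 9.8 × 7.03 × 10⁻⁴ / 24 = 2.8706 × 10⁻⁴ s⁻².
N = √(2.8706 × 10⁻⁴) = 0.016943 rad s⁻¹ ≈ 0.0169 rad s⁻¹.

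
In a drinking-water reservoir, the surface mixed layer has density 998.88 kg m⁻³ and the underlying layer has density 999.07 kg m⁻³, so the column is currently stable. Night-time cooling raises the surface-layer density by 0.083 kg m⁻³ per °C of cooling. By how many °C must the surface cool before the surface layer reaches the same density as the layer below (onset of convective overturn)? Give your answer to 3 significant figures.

2.29 °C

Density deficit of the surface layer: 999.07 − 998.88 = 0.19 kg m⁻³.
Required change = 0.19 / 0.083 = 2.29 °C.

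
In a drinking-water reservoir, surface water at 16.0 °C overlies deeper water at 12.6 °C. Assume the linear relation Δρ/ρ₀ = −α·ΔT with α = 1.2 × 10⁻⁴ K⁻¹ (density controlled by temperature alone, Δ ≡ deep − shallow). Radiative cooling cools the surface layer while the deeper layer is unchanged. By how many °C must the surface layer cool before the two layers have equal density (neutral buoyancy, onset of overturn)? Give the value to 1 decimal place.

With temperature the only control, equal density requires T_surf′ = T_deep.
T_surf′ = 12.6 °C.
Cooling required: 16.0 − 12.6 = 3.4 °C.

3.4 °C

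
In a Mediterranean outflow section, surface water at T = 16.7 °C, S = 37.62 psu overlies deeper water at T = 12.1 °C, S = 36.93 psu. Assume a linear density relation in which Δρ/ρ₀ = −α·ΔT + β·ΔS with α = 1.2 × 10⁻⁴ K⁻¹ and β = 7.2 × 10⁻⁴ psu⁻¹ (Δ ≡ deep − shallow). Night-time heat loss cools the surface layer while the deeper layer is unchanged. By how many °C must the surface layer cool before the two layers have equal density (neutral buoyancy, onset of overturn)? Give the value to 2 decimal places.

0.46 °C

Neutral buoyancy requires Δρ = 0, i.e. −α(T_deep − T_surf′) + β(S_deep − S_surf) = 0.
T_surf′ = T_deep − (β/α)·ΔS = 12.1 − (7.2 × 10⁻⁴/1.2 × 10⁻⁴)·(-0.69) = 16.2400 °C.
Cooling required: 16.7 − (16.2400) = 0.4600 °C.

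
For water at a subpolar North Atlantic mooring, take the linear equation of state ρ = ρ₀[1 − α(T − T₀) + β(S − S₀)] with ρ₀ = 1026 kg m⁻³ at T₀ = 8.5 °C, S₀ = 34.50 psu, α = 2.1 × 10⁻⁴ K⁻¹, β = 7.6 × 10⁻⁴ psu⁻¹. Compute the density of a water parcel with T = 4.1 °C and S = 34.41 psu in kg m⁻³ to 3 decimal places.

T − T₀ = -4.4 K, S − S₀ = -0.09 psu.
Bracket = 1 − α·(-4.4) + β·(-0.09) = 1 + (8.556 × 10⁻⁴) = 1.0008556.
ρ = 1026 × 1.0008556 = 1026.878 kg m⁻³.

1026.878 kg m⁻³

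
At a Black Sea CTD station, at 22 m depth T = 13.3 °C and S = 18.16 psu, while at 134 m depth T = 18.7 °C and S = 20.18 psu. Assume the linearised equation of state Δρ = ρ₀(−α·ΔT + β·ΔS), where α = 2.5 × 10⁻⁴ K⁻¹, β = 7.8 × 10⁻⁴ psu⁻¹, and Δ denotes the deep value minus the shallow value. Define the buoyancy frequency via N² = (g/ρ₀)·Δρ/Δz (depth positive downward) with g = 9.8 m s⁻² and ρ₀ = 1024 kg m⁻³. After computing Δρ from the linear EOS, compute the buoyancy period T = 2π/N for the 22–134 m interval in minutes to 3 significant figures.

ΔT = +5.4 K, ΔS = +2.02 psu (deep − shallow).
Δρ/ρ₀ = −αΔT + βΔS = -1.35 × 10⁻³ + 1.5756 × 10⁻³ = 2.256 × 10⁻⁴, so Δρ ≈ 0.2310 kg m⁻³.
N² = (g/ρ₀)·Δρ/Δz = g·(Δρ/ρ₀)/Δz = 9.8 × 2.256 × 10⁻⁴ / 112 = 1.9740 × 10⁻⁵ s⁻².
N = √(1.9740 × 10⁻⁵) = 4.4430 × 10⁻³ rad s⁻¹ → T = 2π/N = 1.4142 × 10³ s = 23.570 min ≈ 23.6 min.

23.6 min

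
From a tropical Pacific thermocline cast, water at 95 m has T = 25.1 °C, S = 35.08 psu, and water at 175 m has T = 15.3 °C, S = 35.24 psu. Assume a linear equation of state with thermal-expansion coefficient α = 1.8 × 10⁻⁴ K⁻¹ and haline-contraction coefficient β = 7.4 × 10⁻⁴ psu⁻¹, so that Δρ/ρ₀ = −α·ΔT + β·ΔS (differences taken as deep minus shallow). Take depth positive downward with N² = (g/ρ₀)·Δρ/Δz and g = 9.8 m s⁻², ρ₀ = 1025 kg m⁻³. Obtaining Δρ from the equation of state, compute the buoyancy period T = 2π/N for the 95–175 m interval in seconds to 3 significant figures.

ΔT = -9.8 K, ΔS = +0.16 psu (deep − shallow).
Δρ/ρ₀ = −αΔT + βΔS = 1.764 × 10⁻³ + 1.184 × 10⁻⁴ = 1.8824 × 10⁻³, so Δρ ≈ 1.929 kg m⁻³.
N² = (g/ρ₀)·Δρ/Δz = g·(Δρ/ρ₀)/Δz = 9.8 × 1.8824 × 10⁻³ / 80 = 2.3059 × 10⁻⁴ s⁻².
N = √(2.3059 × 10⁻⁴) = 0.015185 rad s⁻¹ → T = 2π/N = 413.78 s ≈ 414 s.

414 s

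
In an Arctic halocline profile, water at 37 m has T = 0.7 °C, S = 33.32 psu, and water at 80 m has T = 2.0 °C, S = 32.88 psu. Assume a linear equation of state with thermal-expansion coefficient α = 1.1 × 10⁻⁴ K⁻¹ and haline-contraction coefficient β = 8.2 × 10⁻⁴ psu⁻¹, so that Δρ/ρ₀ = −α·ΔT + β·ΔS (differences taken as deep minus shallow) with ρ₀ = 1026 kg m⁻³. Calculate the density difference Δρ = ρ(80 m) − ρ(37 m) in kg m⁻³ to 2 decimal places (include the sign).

-0.52 kg m⁻³

ΔT = +1.3 K, ΔS = -0.44 psu (deep − shallow).
Δρ/ρ₀ = −(1.1 × 10⁻⁴)(+1.3) + (8.2 × 10⁻⁴)(-0.44) = -5.038 × 10⁻⁴.
Δρ = 1026 × (-5.038 × 10⁻⁴) = -0.52 kg m⁻³.
Negative Δρ: lighter below, statically unstable.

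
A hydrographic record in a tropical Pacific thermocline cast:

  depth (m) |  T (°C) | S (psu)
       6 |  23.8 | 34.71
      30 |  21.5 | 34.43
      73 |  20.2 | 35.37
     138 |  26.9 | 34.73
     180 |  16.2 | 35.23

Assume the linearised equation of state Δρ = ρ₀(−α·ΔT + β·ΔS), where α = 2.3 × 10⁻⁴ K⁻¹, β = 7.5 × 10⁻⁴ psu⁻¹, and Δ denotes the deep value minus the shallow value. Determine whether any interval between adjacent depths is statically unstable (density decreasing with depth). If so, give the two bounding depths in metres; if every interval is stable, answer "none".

Evaluate Δρ/ρ₀ = −αΔT + βΔS across each adjacent pair:
  6–30 m: −αΔT+βΔS = −(2.3 × 10⁻⁴)(-2.3)+(7.5 × 10⁻⁴)(-0.28) = 3.2 × 10⁻⁴ → stable
  30–73 m: −αΔT+βΔS = −(2.3 × 10⁻⁴)(-1.3)+(7.5 × 10⁻⁴)(+0.94) = 1.0 × 10⁻³ → stable
  73–138 m: −αΔT+βΔS = −(2.3 × 10⁻⁴)(+6.7)+(7.5 × 10⁻⁴)(-0.64) = -2.0 × 10⁻³ → UNSTABLE
  138–180 m: −αΔT+βΔS = −(2.3 × 10⁻⁴)(-10.7)+(7.5 × 10⁻⁴)(+0.50) = 2.8 × 10⁻³ → stable
The 73–138 m interval has Δρ < 0: lighter water underlies denser water.

73–138 m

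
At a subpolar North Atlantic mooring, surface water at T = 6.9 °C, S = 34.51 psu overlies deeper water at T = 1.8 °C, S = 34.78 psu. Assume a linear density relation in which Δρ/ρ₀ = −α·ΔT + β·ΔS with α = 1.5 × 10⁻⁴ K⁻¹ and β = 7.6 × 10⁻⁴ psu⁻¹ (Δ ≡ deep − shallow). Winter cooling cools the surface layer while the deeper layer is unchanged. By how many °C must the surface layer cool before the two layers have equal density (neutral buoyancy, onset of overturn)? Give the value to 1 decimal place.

Neutral buoyancy requires Δρ = 0, i.e. −α(T_deep − T_surf′) + β(S_deep − S_surf) = 0.
T_surf′ = T_deep − (β/α)·ΔS = 1.8 − (7.6 × 10⁻⁴/1.5 × 10⁻⁴)·(+0.27) = 0.432 °C.
Cooling required: 6.9 − (0.432) = 6.468 °C.

6.5 °C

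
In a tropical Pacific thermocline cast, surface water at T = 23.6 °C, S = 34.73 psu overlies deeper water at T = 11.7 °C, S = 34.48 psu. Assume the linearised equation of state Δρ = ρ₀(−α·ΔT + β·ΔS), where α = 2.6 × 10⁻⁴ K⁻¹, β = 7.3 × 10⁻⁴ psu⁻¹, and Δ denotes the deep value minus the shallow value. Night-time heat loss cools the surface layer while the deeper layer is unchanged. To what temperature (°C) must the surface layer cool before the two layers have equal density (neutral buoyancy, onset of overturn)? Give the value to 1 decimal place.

Neutral buoyancy requires Δρ = 0, i.e. −α(T_deep − T_surf′) + β(S_deep − S_surf) = 0.
T_surf′ = T_deep − (β/α)·ΔS = 11.7 − (7.3 × 10⁻⁴/2.6 × 10⁻⁴)·(-0.25) = 12.402 °C.
Cooling required: 23.6 − (12.402) = 11.198 °C.

12.4 °C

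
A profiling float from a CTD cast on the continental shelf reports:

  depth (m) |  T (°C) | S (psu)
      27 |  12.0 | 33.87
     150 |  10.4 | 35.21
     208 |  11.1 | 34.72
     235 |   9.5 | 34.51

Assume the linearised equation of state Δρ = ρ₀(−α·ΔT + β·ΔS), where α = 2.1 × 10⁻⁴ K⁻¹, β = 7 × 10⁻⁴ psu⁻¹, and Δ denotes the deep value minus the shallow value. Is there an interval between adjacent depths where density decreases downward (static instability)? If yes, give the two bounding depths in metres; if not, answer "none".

150–208 m

Evaluate Δρ/ρ₀ = −αΔT + βΔS across each adjacent pair:
  27–150 m: −αΔT+βΔS = −(2.1 × 10⁻⁴)(-1.6)+(7 × 10⁻⁴)(+1.34) = 1.3 × 10⁻³ → stable
  150–208 m: −αΔT+βΔS = −(2.1 × 10⁻⁴)(+0.7)+(7 × 10⁻⁴)(-0.49) = -4.9 × 10⁻⁴ → UNSTABLE
  208–235 m: −αΔT+βΔS = −(2.1 × 10⁻⁴)(-1.6)+(7 × 10⁻⁴)(-0.21) = 1.9 × 10⁻⁴ → stable
The 150–208 m interval has Δρ < 0: lighter water underlies denser water.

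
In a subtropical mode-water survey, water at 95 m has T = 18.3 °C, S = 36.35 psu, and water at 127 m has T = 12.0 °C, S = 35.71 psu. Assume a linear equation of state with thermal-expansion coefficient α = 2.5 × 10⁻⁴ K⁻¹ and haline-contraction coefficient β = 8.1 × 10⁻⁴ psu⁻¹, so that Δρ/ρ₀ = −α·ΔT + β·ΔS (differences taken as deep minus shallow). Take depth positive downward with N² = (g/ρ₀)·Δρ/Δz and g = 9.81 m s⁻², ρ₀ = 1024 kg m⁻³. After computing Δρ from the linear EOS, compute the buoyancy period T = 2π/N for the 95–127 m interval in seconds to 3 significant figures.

ΔT = -6.3 K, ΔS = -0.64 psu (deep − shallow).
Δρ/ρ₀ = −αΔT + βΔS = 1.575 × 10⁻³ − 5.184 × 10⁻⁴ = 1.0566 × 10⁻³, so Δρ ≈ 1.082 kg m⁻³.
N² = (g/ρ₀)·Δρ/Δz = g·(Δρ/ρ₀)/Δz = 9.81 × 1.0566 × 10⁻³ / 32 = 3.2391 × 10⁻⁴ s⁻².
N = √(3.2391 × 10⁻⁴) = 0.017997 rad s⁻¹ → T = 2π/N = 349.12 s ≈ 349 s.

349 s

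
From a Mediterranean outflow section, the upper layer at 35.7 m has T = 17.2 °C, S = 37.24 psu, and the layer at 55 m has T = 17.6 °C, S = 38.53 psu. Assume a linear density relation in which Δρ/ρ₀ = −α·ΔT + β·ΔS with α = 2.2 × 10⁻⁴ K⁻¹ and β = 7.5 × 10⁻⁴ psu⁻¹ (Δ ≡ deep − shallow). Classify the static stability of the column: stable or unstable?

stable

ΔT = 17.6 − 17.2 = +0.4 K and ΔS = 38.53 − 37.24 = +1.29 psu (deep − shallow).
−αΔT = -8.80 × 10⁻⁵; βΔS = 9.675 × 10⁻⁴; sum Δρ/ρ₀ = 8.795 × 10⁻⁴.
Δρ/ρ₀ > 0, so Δρ > 0: deeper water is denser → statically stable.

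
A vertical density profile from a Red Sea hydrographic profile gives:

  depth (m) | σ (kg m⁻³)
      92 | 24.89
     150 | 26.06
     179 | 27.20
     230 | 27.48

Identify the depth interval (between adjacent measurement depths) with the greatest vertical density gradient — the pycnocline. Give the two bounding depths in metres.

150–179 m

Compute the density gradient over each adjacent pair:
  92–150 m: Δρ/Δz = 1.17/58 = 0.020 kg m⁻⁴
  150–179 m: Δρ/Δz = 1.14/29 = 0.039 kg m⁻⁴
  179–230 m: Δρ/Δz = 0.28/51 = 5.5 × 10⁻³ kg m⁻⁴
The largest gradient is in the 150–179 m interval — the pycnocline.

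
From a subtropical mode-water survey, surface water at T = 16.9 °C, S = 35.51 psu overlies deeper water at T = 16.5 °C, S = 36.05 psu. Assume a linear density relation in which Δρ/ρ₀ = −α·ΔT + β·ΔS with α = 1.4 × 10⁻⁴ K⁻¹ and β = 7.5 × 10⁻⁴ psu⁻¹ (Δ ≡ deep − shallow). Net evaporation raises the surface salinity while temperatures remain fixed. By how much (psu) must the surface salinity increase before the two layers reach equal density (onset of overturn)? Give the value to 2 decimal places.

Neutral buoyancy requires −α(T_deep − T_surf) + β(S_deep − S_surf′) = 0.
S_surf′ = S_deep − (α/β)·ΔT = 36.05 − (1.4 × 10⁻⁴/7.5 × 10⁻⁴)·(-0.4) = 36.1247 psu.
Increase required: 36.1247 − 35.51 = 0.6147 psu.

0.61 psu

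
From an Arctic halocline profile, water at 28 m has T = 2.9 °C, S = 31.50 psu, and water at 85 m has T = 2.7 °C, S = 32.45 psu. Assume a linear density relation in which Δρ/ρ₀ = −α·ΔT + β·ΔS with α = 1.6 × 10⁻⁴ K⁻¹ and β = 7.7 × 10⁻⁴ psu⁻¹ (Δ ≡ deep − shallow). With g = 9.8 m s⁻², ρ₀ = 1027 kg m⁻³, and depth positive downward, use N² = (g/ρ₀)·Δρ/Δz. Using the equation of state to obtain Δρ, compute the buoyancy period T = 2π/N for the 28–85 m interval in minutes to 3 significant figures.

9.14 min

ΔT = -0.2 K, ΔS = +0.95 psu (deep − shallow).
Δρ/ρ₀ = −αΔT + βΔS = 3.20 × 10⁻⁵ + 7.315 × 10⁻⁴ = 7.635 × 10⁻⁴, so Δρ ≈ 0.7841 kg m⁻³.
N² = (g/ρ₀)·Δρ/Δz = g·(Δρ/ρ₀)/Δz = 9.8 × 7.635 × 10⁻⁴ / 57 = 1.3127 × 10⁻⁴ s⁻².
N = √(1.3127 × 10⁻⁴) = 0.011457 rad s⁻¹ → T = 2π/N = 548.41 s = 9.1402 min ≈ 9.14 min.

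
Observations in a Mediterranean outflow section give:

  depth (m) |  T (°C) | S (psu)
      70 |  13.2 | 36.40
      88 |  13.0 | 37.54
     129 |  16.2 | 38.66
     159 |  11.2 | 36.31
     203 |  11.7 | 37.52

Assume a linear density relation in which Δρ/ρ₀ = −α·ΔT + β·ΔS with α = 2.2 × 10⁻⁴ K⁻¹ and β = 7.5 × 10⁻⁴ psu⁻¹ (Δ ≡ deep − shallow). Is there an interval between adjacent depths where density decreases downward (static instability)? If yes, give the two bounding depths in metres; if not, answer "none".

Evaluate Δρ/ρ₀ = −αΔT + βΔS across each adjacent pair:
  70–88 m: −αΔT+βΔS = −(2.2 × 10⁻⁴)(-0.2)+(7.5 × 10⁻⁴)(+1.14) = 9.0 × 10⁻⁴ → stable
  88–129 m: −αΔT+βΔS = −(2.2 × 10⁻⁴)(+3.2)+(7.5 × 10⁻⁴)(+1.12) = 1.4 × 10⁻⁴ → stable
  129–159 m: −αΔT+βΔS = −(2.2 × 10⁻⁴)(-5.0)+(7.5 × 10⁻⁴)(-2.35) = -6.6 × 10⁻⁴ → UNSTABLE
  159–203 m: −αΔT+βΔS = −(2.2 × 10⁻⁴)(+0.5)+(7.5 × 10⁻⁴)(+1.21) = 8.0 × 10⁻⁴ → stable
The 129–159 m interval has Δρ < 0: lighter water underlies denser water.

129–159 m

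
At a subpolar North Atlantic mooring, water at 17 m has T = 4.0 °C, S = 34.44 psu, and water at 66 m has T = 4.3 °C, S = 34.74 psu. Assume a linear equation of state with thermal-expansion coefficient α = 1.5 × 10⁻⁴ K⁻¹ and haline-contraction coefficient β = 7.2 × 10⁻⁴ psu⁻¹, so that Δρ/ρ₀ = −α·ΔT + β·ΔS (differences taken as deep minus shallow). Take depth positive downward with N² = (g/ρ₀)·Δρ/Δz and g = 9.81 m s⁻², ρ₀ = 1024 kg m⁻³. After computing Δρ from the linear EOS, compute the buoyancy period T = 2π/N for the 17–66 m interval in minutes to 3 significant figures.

17.9 min

ΔT = +0.3 K, ΔS = +0.30 psu (deep − shallow).
Δρ/ρ₀ = −αΔT + βΔS = -4.50 × 10⁻⁵ + 2.16 × 10⁻⁴ = 1.71 × 10⁻⁴, so Δρ ≈ 0.1751 kg m⁻³.
N² = (g/ρ₀)·Δρ/Δz = g·(Δρ/ρ₀)/Δz = 9.81 × 1.71 × 10⁻⁴ / 49 = 3.4235 × 10⁻⁵ s⁻².
N = √(3.4235 × 10⁻⁵) = 5.8511 × 10⁻³ rad s⁻¹ → T = 2π/N = 1.0738 × 10³ s = 17.897 min ≈ 17.9 min.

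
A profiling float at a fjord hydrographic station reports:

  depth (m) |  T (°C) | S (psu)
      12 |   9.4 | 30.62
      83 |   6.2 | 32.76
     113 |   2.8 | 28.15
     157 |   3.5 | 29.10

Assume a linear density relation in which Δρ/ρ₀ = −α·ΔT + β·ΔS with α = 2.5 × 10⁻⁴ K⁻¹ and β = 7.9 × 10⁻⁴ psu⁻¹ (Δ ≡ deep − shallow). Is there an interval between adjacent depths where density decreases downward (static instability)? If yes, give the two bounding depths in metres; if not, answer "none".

Evaluate Δρ/ρ₀ = −αΔT + βΔS across each adjacent pair:
  12–83 m: −αΔT+βΔS = −(2.5 × 10⁻⁴)(-3.2)+(7.9 × 10⁻⁴)(+2.14) = 2.5 × 10⁻³ → stable
  83–113 m: −αΔT+βΔS = −(2.5 × 10⁻⁴)(-3.4)+(7.9 × 10⁻⁴)(-4.61) = -2.8 × 10⁻³ → UNSTABLE
  113–157 m: −αΔT+βΔS = −(2.5 × 10⁻⁴)(+0.7)+(7.9 × 10⁻⁴)(+0.95) = 5.8 × 10⁻⁴ → stable
The 83–113 m interval has Δρ < 0: lighter water underlies denser water.

83–113 m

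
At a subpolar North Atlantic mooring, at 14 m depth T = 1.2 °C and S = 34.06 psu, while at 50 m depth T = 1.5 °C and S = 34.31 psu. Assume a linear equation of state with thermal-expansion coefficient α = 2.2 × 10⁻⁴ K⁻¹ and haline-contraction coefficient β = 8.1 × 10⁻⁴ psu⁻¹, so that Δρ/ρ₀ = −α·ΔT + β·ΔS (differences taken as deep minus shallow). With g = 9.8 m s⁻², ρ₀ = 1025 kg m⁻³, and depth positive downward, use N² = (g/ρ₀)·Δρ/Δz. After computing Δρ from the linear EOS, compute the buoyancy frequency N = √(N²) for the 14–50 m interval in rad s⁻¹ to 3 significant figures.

ΔT = +0.3 K, ΔS = +0.25 psu (deep − shallow).
Δρ/ρ₀ = −αΔT + βΔS = -6.60 × 10⁻⁵ + 2.025 × 10⁻⁴ = 1.365 × 10⁻⁴, so Δρ ≈ 0.1399 kg m⁻³.
N² = (g/ρ₀)·Δρ/Δz = g·(Δρ/ρ₀)/Δz = 9.8 × 1.365 × 10⁻⁴ / 36 = 3.7158 × 10⁻⁵ s⁻².
N = √(3.7158 × 10⁻⁵) = 6.0957 × 10⁻³ rad s⁻¹ ≈ 6.10 × 10⁻³ rad s⁻¹.

6.10 × 10⁻³ rad s⁻¹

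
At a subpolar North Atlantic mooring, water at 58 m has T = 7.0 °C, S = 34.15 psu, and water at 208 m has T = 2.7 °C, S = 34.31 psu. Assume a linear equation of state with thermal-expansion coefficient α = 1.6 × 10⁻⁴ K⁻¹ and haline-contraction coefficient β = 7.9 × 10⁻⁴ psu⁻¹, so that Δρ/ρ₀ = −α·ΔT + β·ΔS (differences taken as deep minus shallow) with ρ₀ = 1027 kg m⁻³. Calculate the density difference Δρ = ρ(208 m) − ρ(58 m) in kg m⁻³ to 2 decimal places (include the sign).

+0.84 kg m⁻³

ΔT = -4.3 K, ΔS = +0.16 psu (deep − shallow).
Δρ/ρ₀ = −(1.6 × 10⁻⁴)(-4.3) + (7.9 × 10⁻⁴)(+0.16) = 8.144 × 10⁻⁴.
Δρ = 1027 × (8.144 × 10⁻⁴) = +0.84 kg m⁻³.
Positive Δρ: denser below, stable.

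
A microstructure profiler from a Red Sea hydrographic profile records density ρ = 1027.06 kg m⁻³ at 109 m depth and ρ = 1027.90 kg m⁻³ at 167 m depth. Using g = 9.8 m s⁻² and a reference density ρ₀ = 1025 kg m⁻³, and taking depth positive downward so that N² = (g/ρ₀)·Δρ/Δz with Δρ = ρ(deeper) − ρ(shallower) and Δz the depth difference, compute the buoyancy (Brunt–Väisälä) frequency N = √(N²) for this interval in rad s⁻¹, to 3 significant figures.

0.0118 rad s⁻¹

Δρ = 1027.90 − 1027.06 = 0.84 kg m⁻³ over Δz = 167 − 109 = 58 m.
N² = (9.8/1025) × (0.84/58) = 1.3847 × 10⁻⁴ s⁻².
N = √(1.3847 × 10⁻⁴) = 0.011767 rad s⁻¹ ≈ 0.0118 rad s⁻¹.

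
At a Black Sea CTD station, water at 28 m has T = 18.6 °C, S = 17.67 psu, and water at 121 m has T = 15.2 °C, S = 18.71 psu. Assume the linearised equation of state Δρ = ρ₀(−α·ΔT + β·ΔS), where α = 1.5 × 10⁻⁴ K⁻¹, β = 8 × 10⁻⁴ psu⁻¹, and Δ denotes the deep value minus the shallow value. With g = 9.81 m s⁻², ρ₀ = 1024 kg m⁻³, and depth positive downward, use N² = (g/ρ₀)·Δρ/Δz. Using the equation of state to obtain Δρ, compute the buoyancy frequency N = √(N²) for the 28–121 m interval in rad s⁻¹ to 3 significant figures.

0.0119 rad s⁻¹

ΔT = -3.4 K, ΔS = +1.04 psu (deep − shallow).
Δρ/ρ₀ = −αΔT + βΔS = 5.10 × 10⁻⁴ + 8.32 × 10⁻⁴ = 1.342 × 10⁻³, so Δρ ≈ 1.374 kg m⁻³.
N² = (g/ρ₀)·Δρ/Δz = g·(Δρ/ρ₀)/Δz = 9.81 × 1.342 × 10⁻³ / 93 = 1.4156 × 10⁻⁴ s⁻².
N = √(1.4156 × 10⁻⁴) = 0.011898 rad s⁻¹ ≈ 0.0119 rad s⁻¹.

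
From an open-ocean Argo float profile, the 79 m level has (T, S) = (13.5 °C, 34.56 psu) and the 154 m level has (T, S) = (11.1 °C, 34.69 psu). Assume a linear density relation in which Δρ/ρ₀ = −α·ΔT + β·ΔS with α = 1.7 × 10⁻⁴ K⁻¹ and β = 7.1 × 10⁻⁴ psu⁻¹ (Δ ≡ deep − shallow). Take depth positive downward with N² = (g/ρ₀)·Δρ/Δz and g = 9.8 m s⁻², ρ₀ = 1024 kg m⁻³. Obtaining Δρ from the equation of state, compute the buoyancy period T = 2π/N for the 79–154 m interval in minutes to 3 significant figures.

13.0 min

ΔT = -2.4 K, ΔS = +0.13 psu (deep − shallow).
Δρ/ρ₀ = −αΔT + βΔS = 4.08 × 10⁻⁴ + 9.23 × 10⁻⁵ = 5.003 × 10⁻⁴, so Δρ ≈ 0.5123 kg m⁻³.
N² = (g/ρ₀)·Δρ/Δz = g·(Δρ/ρ₀)/Δz = 9.8 × 5.003 × 10⁻⁴ / 75 = 6.5373 × 10⁻⁵ s⁻².
N = √(6.5373 × 10⁻⁵) = 8.0854 × 10⁻³ rad s⁻¹ → T = 2π/N = 777.10 s = 12.952 min ≈ 13.0 min.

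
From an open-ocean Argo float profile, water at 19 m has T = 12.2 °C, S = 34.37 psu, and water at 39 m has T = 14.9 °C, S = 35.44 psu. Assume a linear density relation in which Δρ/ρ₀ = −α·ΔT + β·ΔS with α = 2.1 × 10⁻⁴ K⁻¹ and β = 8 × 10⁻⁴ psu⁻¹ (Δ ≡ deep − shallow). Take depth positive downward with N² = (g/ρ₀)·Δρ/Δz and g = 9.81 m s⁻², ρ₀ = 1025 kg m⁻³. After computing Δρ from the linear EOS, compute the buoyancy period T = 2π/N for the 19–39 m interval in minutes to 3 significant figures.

ΔT = +2.7 K, ΔS = +1.07 psu (deep − shallow).
Δρ/ρ₀ = −αΔT + βΔS = -5.67 × 10⁻⁴ + 8.56 × 10⁻⁴ = 2.89 × 10⁻⁴, so Δρ ≈ 0.2962 kg m⁻³.
N² = (g/ρ₀)·Δρ/Δz = g·(Δρ/ρ₀)/Δz = 9.81 × 2.89 × 10⁻⁴ / 20 = 1.4175 × 10⁻⁴ s⁻².
N = √(1.4175 × 10⁻⁴) = 0.011906 rad s⁻¹ → T = 2π/N = 527.73 s = 8.7955 min ≈ 8.80 min.

8.80 min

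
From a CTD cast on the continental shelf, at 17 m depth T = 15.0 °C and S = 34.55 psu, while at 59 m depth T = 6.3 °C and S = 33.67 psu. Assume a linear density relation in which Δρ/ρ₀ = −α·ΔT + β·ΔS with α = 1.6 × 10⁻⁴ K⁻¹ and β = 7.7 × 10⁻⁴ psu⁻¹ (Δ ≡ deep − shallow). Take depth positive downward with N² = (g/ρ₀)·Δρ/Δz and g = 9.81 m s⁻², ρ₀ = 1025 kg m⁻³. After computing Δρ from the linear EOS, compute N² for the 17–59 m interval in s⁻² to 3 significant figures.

ΔT = -8.7 K, ΔS = -0.88 psu (deep − shallow).
Δρ/ρ₀ = −αΔT + βΔS = 1.392 × 10⁻³ − 6.776 × 10⁻⁴ = 7.144 × 10⁻⁴, so Δρ ≈ 0.7323 kg m⁻³.
N² = (g/ρ₀)·Δρ/Δz = g·(Δρ/ρ₀)/Δz = 9.81 × 7.144 × 10⁻⁴ / 42 = 1.6686 × 10⁻⁴ s⁻² ≈ 1.67 × 10⁻⁴ s⁻².

1.67 × 10⁻⁴ s⁻²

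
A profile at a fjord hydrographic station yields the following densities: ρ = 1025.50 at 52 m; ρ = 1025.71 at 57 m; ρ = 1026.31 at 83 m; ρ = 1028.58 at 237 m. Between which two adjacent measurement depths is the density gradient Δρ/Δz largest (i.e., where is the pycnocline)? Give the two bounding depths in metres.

Compute the density gradient over each adjacent pair:
  52–57 m: Δρ/Δz = 0.21/5 = 0.042 kg m⁻⁴
  57–83 m: Δρ/Δz = 0.60/26 = 0.023 kg m⁻⁴
  83–237 m: Δρ/Δz = 2.27/154 = 0.015 kg m⁻⁴
The largest gradient is in the 52–57 m interval — the pycnocline.

52–57 m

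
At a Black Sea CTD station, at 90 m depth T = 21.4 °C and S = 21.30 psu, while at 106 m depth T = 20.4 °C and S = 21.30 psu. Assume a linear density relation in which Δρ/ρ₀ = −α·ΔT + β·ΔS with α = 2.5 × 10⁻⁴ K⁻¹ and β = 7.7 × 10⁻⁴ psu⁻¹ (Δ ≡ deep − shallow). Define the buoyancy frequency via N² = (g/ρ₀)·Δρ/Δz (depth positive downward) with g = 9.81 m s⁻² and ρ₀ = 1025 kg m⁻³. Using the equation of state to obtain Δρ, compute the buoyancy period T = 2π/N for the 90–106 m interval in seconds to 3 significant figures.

ΔT = -1.0 K, ΔS = +0.00 psu (deep − shallow).
Δρ/ρ₀ = −αΔT + βΔS = 2.50 × 10⁻⁴ + 0 = 2.50 × 10⁻⁴, so Δρ ≈ 0.2562 kg m⁻³.
N² = (g/ρ₀)·Δρ/Δz = g·(Δρ/ρ₀)/Δz = 9.81 × 2.50 × 10⁻⁴ / 16 = 1.5328 × 10⁻⁴ s⁻².
N = √(1.5328 × 10⁻⁴) = 0.012381 rad s⁻¹ → T = 2π/N = 507.49 s ≈ 507 s.

507 s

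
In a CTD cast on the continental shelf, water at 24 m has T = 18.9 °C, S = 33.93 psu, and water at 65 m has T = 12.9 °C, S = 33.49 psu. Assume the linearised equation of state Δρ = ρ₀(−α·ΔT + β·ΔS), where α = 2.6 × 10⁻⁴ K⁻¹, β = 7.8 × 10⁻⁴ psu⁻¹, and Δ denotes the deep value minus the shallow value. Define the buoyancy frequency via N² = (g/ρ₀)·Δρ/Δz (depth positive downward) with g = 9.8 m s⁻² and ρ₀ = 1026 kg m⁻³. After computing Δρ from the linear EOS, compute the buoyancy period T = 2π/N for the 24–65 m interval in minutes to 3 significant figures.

ΔT = -6.0 K, ΔS = -0.44 psu (deep − shallow).
Δρ/ρ₀ = −αΔT + βΔS = 1.56 × 10⁻³ − 3.432 × 10⁻⁴ = 1.2168 × 10⁻³, so Δρ ≈ 1.248 kg m⁻³.
N² = (g/ρ₀)·Δρ/Δz = g·(Δρ/ρ₀)/Δz = 9.8 × 1.2168 × 10⁻³ / 41 = 2.9084 × 10⁻⁴ s⁻².
N = √(2.9084 × 10⁻⁴) = 0.017054 rad s⁻¹ → T = 2π/N = 368.43 s = 6.1405 min ≈ 6.14 min.

6.14 min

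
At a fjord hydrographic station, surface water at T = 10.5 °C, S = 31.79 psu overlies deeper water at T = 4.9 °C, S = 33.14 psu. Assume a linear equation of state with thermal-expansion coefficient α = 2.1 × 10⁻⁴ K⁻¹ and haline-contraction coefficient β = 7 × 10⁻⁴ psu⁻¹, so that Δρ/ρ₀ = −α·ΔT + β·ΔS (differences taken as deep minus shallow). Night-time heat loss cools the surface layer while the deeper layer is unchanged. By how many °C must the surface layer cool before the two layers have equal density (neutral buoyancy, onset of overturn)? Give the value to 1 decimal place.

10.1 °C

Neutral buoyancy requires Δρ = 0, i.e. −α(T_deep − T_surf′) + β(S_deep − S_surf) = 0.
T_surf′ = T_deep − (β/α)·ΔS = 4.9 − (7 × 10⁻⁴/2.1 × 10⁻⁴)·(+1.35) = 0.400 °C.
Cooling required: 10.5 − (0.400) = 10.100 °C.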